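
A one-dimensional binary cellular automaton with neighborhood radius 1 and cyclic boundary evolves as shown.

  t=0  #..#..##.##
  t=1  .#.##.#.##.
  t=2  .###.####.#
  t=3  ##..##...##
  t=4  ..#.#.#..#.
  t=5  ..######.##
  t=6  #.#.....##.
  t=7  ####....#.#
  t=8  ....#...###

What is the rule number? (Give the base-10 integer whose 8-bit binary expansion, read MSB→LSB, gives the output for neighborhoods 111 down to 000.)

60

  ### -> .   bit 7 = 0  t=0,i=10
  ##. -> .   bit 6 = 0  t=0,i=0
  #.# -> #   bit 5 = 1  t=0,i=8
  #.. -> #   bit 4 = 1  t=0,i=1
  .## -> #   bit 3 = 1  t=0,i=6
  .#. -> #   bit 2 = 1  t=0,i=3
  ..# -> .   bit 1 = 0  t=0,i=2
  ... -> .   bit 0 = 0  t=3,i=7
  bits 00111100 = 60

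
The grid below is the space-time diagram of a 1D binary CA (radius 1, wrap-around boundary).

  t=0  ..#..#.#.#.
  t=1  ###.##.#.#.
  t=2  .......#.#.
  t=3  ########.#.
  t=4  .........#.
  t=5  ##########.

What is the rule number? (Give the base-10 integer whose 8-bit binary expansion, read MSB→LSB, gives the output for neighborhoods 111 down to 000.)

7

  nb ###: next=.  (t=1,i=1, bit7=0)
  nb ##.: next=.  (t=1,i=2, bit6=0)
  nb #.#: next=.  (t=0,i=6, bit5=0)
  nb #..: next=.  (t=0,i=3, bit4=0)
  nb .##: next=.  (t=1,i=0, bit3=0)
  nb .#.: next=#  (t=0,i=2, bit2=1)
  nb ..#: next=#  (t=0,i=1, bit1=1)
  nb ...: next=#  (t=0,i=0, bit0=1)
  bits 00000111 = 7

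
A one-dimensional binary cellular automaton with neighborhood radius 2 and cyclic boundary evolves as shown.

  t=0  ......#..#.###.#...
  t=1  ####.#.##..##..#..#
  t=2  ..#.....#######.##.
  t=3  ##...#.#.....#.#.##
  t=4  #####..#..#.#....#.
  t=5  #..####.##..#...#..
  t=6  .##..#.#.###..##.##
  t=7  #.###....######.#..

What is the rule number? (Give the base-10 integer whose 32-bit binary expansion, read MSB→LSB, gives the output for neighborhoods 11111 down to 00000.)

1537102413

  #####|.  b31=0 t=1,i=1
  ####.|#  b30=1 t=1,i=2
  ###.#|.  b29=0 t=0,i=13
  ###..|#  b28=1 t=3,i=1
  ##.##|#  b27=1 t=2,i=15
  ##.#.|.  b26=0 t=0,i=14
  ##..#|#  b25=1 t=1,i=9
  ##...|#  b24=1 t=2,i=18
  #.###|#  b23=1 t=0,i=11
  #.##.|.  b22=0 t=1,i=7
  #.#.#|.  b21=0 t=1,i=5
  #.#..|#  b20=1 t=0,i=15
  #..##|#  b19=1 t=1,i=10
  #..#.|#  b18=1 t=0,i=8
  #...#|#  b17=1 t=2,i=0
  #....|.  b16=0 t=0,i=17
  .####|.  b15=0 t=1,i=0
  .###.|#  b14=1 t=0,i=12
  .##.#|.  b13=0 t=6,i=15
  .##..|#  b12=1 t=1,i=8
  .#.##|.  b11=0 t=0,i=10
  .#.#.|.  b10=0 t=3,i=6
  .#..#|#  b9=1 t=0,i=7
  .#...|.  b8=0 t=0,i=16
  ..###|.  b7=0 t=1,i=18
  ..##.|#  b6=1 t=1,i=11
  ..#.#|.  b5=0 t=0,i=9
  ..#..|.  b4=0 t=0,i=6
  ...##|#  b3=1 t=2,i=7
  ...#.|#  b2=1 t=0,i=5
  ....#|.  b1=0 t=0,i=4
  .....|#  b0=1 t=0,i=0
  bits 01011011100111100101001001001101 = 1537102413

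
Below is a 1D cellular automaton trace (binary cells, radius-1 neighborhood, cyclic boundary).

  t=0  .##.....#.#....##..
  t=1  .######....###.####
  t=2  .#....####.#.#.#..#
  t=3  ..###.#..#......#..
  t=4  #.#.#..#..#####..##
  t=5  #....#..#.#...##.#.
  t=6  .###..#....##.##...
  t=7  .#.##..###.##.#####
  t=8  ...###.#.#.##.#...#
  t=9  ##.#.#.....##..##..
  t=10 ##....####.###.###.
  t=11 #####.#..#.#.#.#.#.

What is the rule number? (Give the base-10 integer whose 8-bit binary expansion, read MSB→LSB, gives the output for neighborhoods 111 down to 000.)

89

  nb ###: next=.  (t=1,i=2, bit7=0)
  nb ##.: next=#  (t=0,i=2, bit6=1)
  nb #.#: next=.  (t=0,i=9, bit5=0)
  nb #..: next=#  (t=0,i=3, bit4=1)
  nb .##: next=#  (t=0,i=1, bit3=1)
  nb .#.: next=.  (t=0,i=8, bit2=0)
  nb ..#: next=.  (t=0,i=0, bit1=0)
  nb ...: next=#  (t=0,i=4, bit0=1)
  bits 01011001 = 89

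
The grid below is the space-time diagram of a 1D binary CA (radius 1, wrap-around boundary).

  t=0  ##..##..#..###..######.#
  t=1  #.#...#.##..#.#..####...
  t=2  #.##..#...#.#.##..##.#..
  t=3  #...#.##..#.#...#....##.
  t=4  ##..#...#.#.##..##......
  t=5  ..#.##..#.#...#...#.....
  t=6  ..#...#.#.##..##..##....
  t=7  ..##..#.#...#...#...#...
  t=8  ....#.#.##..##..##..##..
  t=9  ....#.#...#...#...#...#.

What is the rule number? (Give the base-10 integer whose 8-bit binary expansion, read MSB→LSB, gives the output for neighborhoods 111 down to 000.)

148

  [7] ### => #  t=0,i=0
  [6] ##. => .  t=0,i=1
  [5] #.# => .  t=0,i=22
  [4] #.. => #  t=0,i=2
  [3] .## => .  t=0,i=4
  [2] .#. => #  t=0,i=8
  [1] ..# => .  t=0,i=3
  [0] ... => .  t=1,i=4
  bits 10010100 = 148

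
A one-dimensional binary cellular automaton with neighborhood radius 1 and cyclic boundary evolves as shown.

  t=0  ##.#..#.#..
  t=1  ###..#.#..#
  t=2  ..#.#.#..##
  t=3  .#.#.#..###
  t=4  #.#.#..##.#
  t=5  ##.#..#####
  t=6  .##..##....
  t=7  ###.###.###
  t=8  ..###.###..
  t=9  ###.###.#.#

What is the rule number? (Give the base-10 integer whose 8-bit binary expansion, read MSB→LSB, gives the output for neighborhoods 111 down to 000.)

107

  ###|.  b7=0 t=1,i=0
  ##.|#  b6=1 t=0,i=1
  #.#|#  b5=1 t=0,i=2
  #..|.  b4=0 t=0,i=4
  .##|#  b3=1 t=0,i=0
  .#.|.  b2=0 t=0,i=3
  ..#|#  b1=1 t=0,i=5
  ...|#  b0=1 t=6,i=8
  bits 01101011 = 107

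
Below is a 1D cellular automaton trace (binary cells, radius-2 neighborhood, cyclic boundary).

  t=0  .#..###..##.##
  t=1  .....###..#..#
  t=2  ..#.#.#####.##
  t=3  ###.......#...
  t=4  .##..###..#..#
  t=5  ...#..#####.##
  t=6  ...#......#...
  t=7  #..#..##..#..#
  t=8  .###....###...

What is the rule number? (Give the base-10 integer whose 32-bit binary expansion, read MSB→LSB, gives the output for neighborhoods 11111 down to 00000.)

  #####|.  b31=0 t=2,i=8
  ####.|.  b30=0 t=2,i=9
  ###.#|#  b29=1 t=2,i=10
  ###..|#  b28=1 t=0,i=6
  ##.##|.  b27=0 t=0,i=11
  ##.#.|.  b26=0 t=0,i=0
  ##..#|#  b25=1 t=0,i=7
  ##...|.  b24=0 t=3,i=3
  #.###|.  b23=0 t=2,i=6
  #.##.|.  b22=0 t=0,i=12
  #.#.#|.  b21=0 t=2,i=4
  #.#..|.  b20=0 t=0,i=1
  #..##|.  b19=0 t=0,i=3
  #..#.|#  b18=1 t=1,i=9
  #...#|.  b17=0 t=3,i=12
  #....|.  b16=0 t=1,i=1
  .####|.  b15=0 t=2,i=7
  .###.|#  b14=1 t=0,i=5
  .##.#|#  b13=1 t=0,i=10
  .##..|.  b12=0 t=2,i=13
  .#.##|.  b11=0 t=2,i=5
  .#.#.|.  b10=0 t=2,i=3
  .#..#|.  b9=0 t=0,i=2
  .#...|.  b8=0 t=1,i=0
  ..###|.  b7=0 t=0,i=4
  ..##.|.  b6=0 t=0,i=9
  ..#.#|#  b5=1 t=2,i=2
  ..#..|#  b4=1 t=1,i=10
  ...##|#  b3=1 t=1,i=4
  ...#.|.  b2=0 t=3,i=9
  ....#|.  b1=0 t=1,i=3
  .....|#  b0=1 t=1,i=2
  bits 00110010000001000110000000111001 = 839147577

839147577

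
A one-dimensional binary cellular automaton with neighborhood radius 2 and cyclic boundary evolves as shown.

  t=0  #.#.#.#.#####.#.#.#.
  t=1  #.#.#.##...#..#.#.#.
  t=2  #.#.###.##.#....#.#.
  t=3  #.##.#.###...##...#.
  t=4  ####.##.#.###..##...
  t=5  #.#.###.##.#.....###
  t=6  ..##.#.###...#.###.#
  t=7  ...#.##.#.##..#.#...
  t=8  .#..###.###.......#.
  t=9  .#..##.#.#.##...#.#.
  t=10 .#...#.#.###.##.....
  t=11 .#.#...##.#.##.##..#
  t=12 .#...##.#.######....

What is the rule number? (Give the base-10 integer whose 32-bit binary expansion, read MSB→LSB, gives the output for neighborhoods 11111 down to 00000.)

  nb #####: next=.  (t=0,i=10, bit31=0)
  nb ####.: next=#  (t=0,i=11, bit30=1)
  nb ###.#: next=.  (t=0,i=12, bit29=0)
  nb ###..: next=.  (t=3,i=9, bit28=0)
  nb ##.##: next=#  (t=2,i=7, bit27=1)
  nb ##.#.: next=.  (t=0,i=13, bit26=0)
  nb ##..#: next=.  (t=4,i=13, bit25=0)
  nb ##...: next=#  (t=1,i=8, bit24=1)
  nb #.###: next=.  (t=0,i=8, bit23=0)
  nb #.##.: next=#  (t=1,i=6, bit22=1)
  nb #.#.#: next=#  (t=0,i=0, bit21=1)
  nb #.#..: next=.  (t=2,i=11, bit20=0)
  nb #..##: next=.  (t=4,i=14, bit19=0)
  nb #..#.: next=.  (t=1,i=13, bit18=0)
  nb #...#: next=#  (t=1,i=9, bit17=1)
  nb #....: next=#  (t=2,i=13, bit16=1)
  nb .####: next=.  (t=0,i=9, bit15=0)
  nb .###.: next=#  (t=2,i=5, bit14=1)
  nb .##.#: next=#  (t=2,i=9, bit13=1)
  nb .##..: next=.  (t=1,i=7, bit12=0)
  nb .#.##: next=#  (t=0,i=7, bit11=1)
  nb .#.#.: next=.  (t=0,i=1, bit10=0)
  nb .#..#: next=.  (t=1,i=12, bit9=0)
  nb .#...: next=.  (t=2,i=12, bit8=0)
  nb ..###: next=#  (t=4,i=0, bit7=1)
  nb ..##.: next=.  (t=3,i=13, bit6=0)
  nb ..#.#: next=.  (t=1,i=14, bit5=0)
  nb ..#..: next=#  (t=1,i=11, bit4=1)
  nb ...##: next=#  (t=3,i=12, bit3=1)
  nb ...#.: next=.  (t=1,i=10, bit2=0)
  nb ....#: next=#  (t=2,i=14, bit1=1)
  nb .....: next=.  (t=5,i=14, bit0=0)
  bits 01001001011000110110100010011010 = 1231251610

1231251610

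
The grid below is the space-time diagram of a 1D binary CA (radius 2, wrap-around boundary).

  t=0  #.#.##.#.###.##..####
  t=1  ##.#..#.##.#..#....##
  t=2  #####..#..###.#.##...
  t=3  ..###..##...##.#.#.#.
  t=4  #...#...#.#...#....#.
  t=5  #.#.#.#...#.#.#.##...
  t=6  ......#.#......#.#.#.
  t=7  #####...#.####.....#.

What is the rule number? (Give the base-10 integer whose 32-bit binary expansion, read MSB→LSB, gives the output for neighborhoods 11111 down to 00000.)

4103281171

  #####|#  b31=1 t=0,i=19
  ####.|#  b30=1 t=0,i=20
  ###.#|#  b29=1 t=0,i=0
  ###..|#  b28=1 t=2,i=4
  ##.##|.  b27=0 t=0,i=12
  ##.#.|#  b26=1 t=0,i=1
  ##..#|.  b25=0 t=0,i=15
  ##...|.  b24=0 t=2,i=18
  #.###|#  b23=1 t=0,i=9
  #.##.|.  b22=0 t=0,i=4
  #.#.#|.  b21=0 t=0,i=2
  #.#..|#  b20=1 t=1,i=3
  #..##|.  b19=0 t=0,i=16
  #..#.|.  b18=0 t=1,i=5
  #...#|#  b17=1 t=2,i=19
  #....|#  b16=1 t=1,i=16
  .####|.  b15=0 t=0,i=18
  .###.|.  b14=0 t=0,i=10
  .##.#|.  b13=0 t=0,i=5
  .##..|#  b12=1 t=0,i=14
  .#.##|#  b11=1 t=0,i=3
  .#.#.|.  b10=0 t=3,i=16
  .#..#|#  b9=1 t=1,i=4
  .#...|.  b8=0 t=1,i=15
  ..###|.  b7=0 t=0,i=17
  ..##.|.  b6=0 t=3,i=7
  ..#.#|.  b5=0 t=1,i=6
  ..#..|#  b4=1 t=1,i=14
  ...##|.  b3=0 t=1,i=18
  ...#.|.  b2=0 t=4,i=3
  ....#|#  b1=1 t=1,i=17
  .....|#  b0=1 t=6,i=1
  bits 11110100100100110001101000010011 = 4103281171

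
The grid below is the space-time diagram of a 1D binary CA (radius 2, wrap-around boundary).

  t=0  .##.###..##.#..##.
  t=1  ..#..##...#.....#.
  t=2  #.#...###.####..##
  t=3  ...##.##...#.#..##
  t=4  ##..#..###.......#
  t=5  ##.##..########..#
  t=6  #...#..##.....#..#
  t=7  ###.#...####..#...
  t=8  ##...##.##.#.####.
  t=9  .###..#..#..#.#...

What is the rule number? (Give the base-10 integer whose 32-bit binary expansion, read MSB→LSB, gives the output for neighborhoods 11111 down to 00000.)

285735313

  ##### -> .   bit 31 = 0  t=5,i=9
  ####. -> .   bit 30 = 0  t=2,i=12
  ###.# -> .   bit 29 = 0  t=2,i=0
  ###.. -> #   bit 28 = 1  t=0,i=6
  ##.## -> .   bit 27 = 0  t=0,i=3
  ##.#. -> .   bit 26 = 0  t=0,i=11
  ##..# -> .   bit 25 = 0  t=0,i=7
  ##... -> #   bit 24 = 1  t=1,i=7
  #.### -> .   bit 23 = 0  t=0,i=4
  #.##. -> .   bit 22 = 0  t=3,i=6
  #.#.# -> .   bit 21 = 0  t=8,i=11
  #.#.. -> .   bit 20 = 0  t=0,i=12
  #..## -> .   bit 19 = 0  t=0,i=0
  #..#. -> #   bit 18 = 1  t=4,i=3
  #...# -> #   bit 17 = 1  t=1,i=0
  #.... -> #   bit 16 = 1  t=1,i=12
  .#### -> #   bit 15 = 1  t=2,i=11
  .###. -> #   bit 14 = 1  t=0,i=5
  .##.# -> #   bit 13 = 1  t=0,i=2
  .##.. -> #   bit 12 = 1  t=0,i=16
  .#.## -> #   bit 11 = 1  t=8,i=12
  .#.#. -> .   bit 10 = 0  t=3,i=12
  .#..# -> .   bit 9 = 0  t=0,i=13
  .#... -> #   bit 8 = 1  t=1,i=11
  ..### -> #   bit 7 = 1  t=2,i=6
  ..##. -> .   bit 6 = 0  t=0,i=1
  ..#.# -> .   bit 5 = 0  t=3,i=11
  ..#.. -> #   bit 4 = 1  t=1,i=2
  ...## -> .   bit 3 = 0  t=2,i=5
  ...#. -> .   bit 2 = 0  t=1,i=1
  ....# -> .   bit 1 = 0  t=1,i=14
  ..... -> #   bit 0 = 1  t=1,i=13
  bits 00010001000001111111100110010001 = 285735313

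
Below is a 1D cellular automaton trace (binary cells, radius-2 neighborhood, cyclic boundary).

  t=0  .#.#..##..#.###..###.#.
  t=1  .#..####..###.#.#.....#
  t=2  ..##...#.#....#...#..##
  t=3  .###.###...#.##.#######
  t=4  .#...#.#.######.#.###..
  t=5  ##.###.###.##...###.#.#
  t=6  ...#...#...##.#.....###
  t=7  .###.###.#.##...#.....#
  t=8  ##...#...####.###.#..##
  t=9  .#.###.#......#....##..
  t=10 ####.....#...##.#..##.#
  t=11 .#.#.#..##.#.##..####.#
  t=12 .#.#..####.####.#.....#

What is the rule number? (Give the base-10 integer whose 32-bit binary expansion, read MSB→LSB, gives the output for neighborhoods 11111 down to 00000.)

2431335028

  [31] ##### => #  t=3,i=18
  [30] ####. => .  t=1,i=6
  [29] ###.# => .  t=0,i=19
  [28] ###.. => #  t=0,i=14
  [27] ##.## => .  t=3,i=0
  [26] ##.#. => .  t=0,i=20
  [25] ##..# => .  t=0,i=8
  [24] ##... => .  t=2,i=4
  [23] #.### => #  t=0,i=12
  [22] #.##. => #  t=3,i=13
  [21] #.#.# => #  t=1,i=14
  [20] #.#.. => .  t=0,i=3
  [19] #..## => #  t=0,i=5
  [18] #..#. => .  t=0,i=0
  [17] #...# => #  t=2,i=5
  [16] #.... => #  t=1,i=18
  [15] .#### => .  t=1,i=5
  [14] .###. => .  t=0,i=13
  [13] .##.# => #  t=3,i=14
  [12] .##.. => #  t=0,i=7
  [11] .#.## => #  t=0,i=11
  [10] .#.#. => .  t=0,i=2
  [9] .#..# => #  t=0,i=4
  [8] .#... => .  t=1,i=17
  [7] ..### => .  t=0,i=17
  [6] ..##. => #  t=0,i=6
  [5] ..#.# => #  t=0,i=1
  [4] ..#.. => #  t=2,i=14
  [3] ...## => .  t=5,i=15
  [2] ...#. => #  t=1,i=21
  [1] ....# => .  t=1,i=20
  [0] ..... => .  t=1,i=19
  bits 10010000111010110011101001110100 = 2431335028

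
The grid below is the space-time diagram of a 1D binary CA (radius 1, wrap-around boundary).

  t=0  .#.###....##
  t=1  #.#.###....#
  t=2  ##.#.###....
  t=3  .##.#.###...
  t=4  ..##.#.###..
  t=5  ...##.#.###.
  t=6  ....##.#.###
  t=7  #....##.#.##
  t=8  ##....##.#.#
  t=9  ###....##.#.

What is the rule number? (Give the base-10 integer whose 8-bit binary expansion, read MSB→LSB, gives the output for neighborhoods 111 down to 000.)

240

  ### -> #   bit 7 = 1  t=0,i=4
  ##. -> #   bit 6 = 1  t=0,i=5
  #.# -> #   bit 5 = 1  t=0,i=0
  #.. -> #   bit 4 = 1  t=0,i=6
  .## -> .   bit 3 = 0  t=0,i=3
  .#. -> .   bit 2 = 0  t=0,i=1
  ..# -> .   bit 1 = 0  t=0,i=9
  ... -> .   bit 0 = 0  t=0,i=7
  bits 11110000 = 240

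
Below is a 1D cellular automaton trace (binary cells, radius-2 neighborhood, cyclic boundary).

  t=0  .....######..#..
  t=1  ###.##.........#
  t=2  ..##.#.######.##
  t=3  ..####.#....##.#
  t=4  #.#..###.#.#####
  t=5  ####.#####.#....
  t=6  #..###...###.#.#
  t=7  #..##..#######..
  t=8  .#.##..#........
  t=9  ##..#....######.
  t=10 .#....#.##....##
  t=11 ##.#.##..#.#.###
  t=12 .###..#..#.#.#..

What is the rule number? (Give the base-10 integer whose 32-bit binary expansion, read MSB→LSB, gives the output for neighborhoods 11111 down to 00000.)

  #####|.  b31=0 t=0,i=7
  ####.|.  b30=0 t=0,i=9
  ###.#|#  b29=1 t=1,i=2
  ###..|.  b28=0 t=0,i=10
  ##.##|#  b27=1 t=1,i=3
  ##.#.|#  b26=1 t=2,i=4
  ##..#|.  b25=0 t=0,i=11
  ##...|.  b24=0 t=1,i=6
  #.###|#  b23=1 t=2,i=7
  #.##.|.  b22=0 t=1,i=4
  #.#.#|#  b21=1 t=2,i=5
  #.#..|#  b20=1 t=3,i=7
  #..##|.  b19=0 t=2,i=1
  #..#.|.  b18=0 t=0,i=12
  #...#|#  b17=1 t=6,i=7
  #....|#  b16=1 t=0,i=15
  .####|.  b15=0 t=0,i=6
  .###.|#  b14=1 t=4,i=6
  .##.#|#  b13=1 t=2,i=3
  .##..|#  b12=1 t=1,i=5
  .#.##|.  b11=0 t=2,i=6
  .#.#.|.  b10=0 t=11,i=10
  .#..#|#  b9=1 t=3,i=0
  .#...|.  b8=0 t=0,i=14
  ..###|#  b7=1 t=0,i=5
  ..##.|#  b6=1 t=2,i=2
  ..#.#|#  b5=1 t=8,i=1
  ..#..|.  b4=0 t=0,i=13
  ...##|#  b3=1 t=0,i=4
  ...#.|#  b2=1 t=8,i=0
  ....#|.  b1=0 t=0,i=3
  .....|#  b0=1 t=0,i=0
  bits 00101100101100110111001011101101 = 749957869

749957869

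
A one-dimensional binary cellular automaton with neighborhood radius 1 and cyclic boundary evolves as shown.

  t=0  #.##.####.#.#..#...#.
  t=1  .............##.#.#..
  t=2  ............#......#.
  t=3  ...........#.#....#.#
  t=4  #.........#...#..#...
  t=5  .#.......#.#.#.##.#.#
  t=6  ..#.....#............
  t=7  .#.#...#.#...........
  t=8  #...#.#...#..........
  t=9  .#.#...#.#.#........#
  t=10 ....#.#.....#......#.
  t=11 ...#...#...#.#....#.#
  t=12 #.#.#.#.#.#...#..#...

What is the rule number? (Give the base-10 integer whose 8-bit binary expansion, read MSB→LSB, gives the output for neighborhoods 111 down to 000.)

  [7] ### => .  t=0,i=6
  [6] ##. => .  t=0,i=3
  [5] #.# => .  t=0,i=1
  [4] #.. => #  t=0,i=13
  [3] .## => .  t=0,i=2
  [2] .#. => .  t=0,i=0
  [1] ..# => #  t=0,i=14
  [0] ... => .  t=0,i=17
  bits 00010010 = 18

18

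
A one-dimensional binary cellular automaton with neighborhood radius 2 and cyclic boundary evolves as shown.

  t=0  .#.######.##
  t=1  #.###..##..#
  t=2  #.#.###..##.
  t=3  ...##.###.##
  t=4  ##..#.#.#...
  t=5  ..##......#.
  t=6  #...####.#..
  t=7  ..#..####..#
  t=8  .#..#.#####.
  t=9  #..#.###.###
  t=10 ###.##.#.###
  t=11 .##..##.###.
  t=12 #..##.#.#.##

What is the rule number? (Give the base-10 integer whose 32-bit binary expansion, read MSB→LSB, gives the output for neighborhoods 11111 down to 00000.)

2005903365

  nb #####: next=.  (t=0,i=5, bit31=0)
  nb ####.: next=#  (t=0,i=7, bit30=1)
  nb ###.#: next=#  (t=0,i=8, bit29=1)
  nb ###..: next=#  (t=1,i=4, bit28=1)
  nb ##.##: next=.  (t=0,i=9, bit27=0)
  nb ##.#.: next=#  (t=0,i=0, bit26=1)
  nb ##..#: next=#  (t=1,i=5, bit25=1)
  nb ##...: next=#  (t=3,i=0, bit24=1)
  nb #.###: next=#  (t=0,i=3, bit23=1)
  nb #.##.: next=.  (t=0,i=10, bit22=0)
  nb #.#.#: next=.  (t=0,i=1, bit21=0)
  nb #.#..: next=.  (t=4,i=8, bit20=0)
  nb #..##: next=#  (t=1,i=6, bit19=1)
  nb #..#.: next=#  (t=4,i=3, bit18=1)
  nb #...#: next=#  (t=3,i=1, bit17=1)
  nb #....: next=#  (t=5,i=5, bit16=1)
  nb .####: next=#  (t=0,i=4, bit15=1)
  nb .###.: next=.  (t=1,i=3, bit14=0)
  nb .##.#: next=#  (t=0,i=11, bit13=1)
  nb .##..: next=.  (t=1,i=8, bit12=0)
  nb .#.##: next=#  (t=0,i=2, bit11=1)
  nb .#.#.: next=.  (t=2,i=1, bit10=0)
  nb .#..#: next=.  (t=6,i=10, bit9=0)
  nb .#...: next=.  (t=4,i=9, bit8=0)
  nb ..###: next=.  (t=6,i=4, bit7=0)
  nb ..##.: next=.  (t=1,i=7, bit6=0)
  nb ..#.#: next=.  (t=4,i=4, bit5=0)
  nb ..#..: next=.  (t=5,i=10, bit4=0)
  nb ...##: next=.  (t=3,i=2, bit3=0)
  nb ...#.: next=#  (t=5,i=9, bit2=1)
  nb ....#: next=.  (t=5,i=8, bit1=0)
  nb .....: next=#  (t=5,i=6, bit0=1)
  bits 01110111100011111010100000000101 = 2005903365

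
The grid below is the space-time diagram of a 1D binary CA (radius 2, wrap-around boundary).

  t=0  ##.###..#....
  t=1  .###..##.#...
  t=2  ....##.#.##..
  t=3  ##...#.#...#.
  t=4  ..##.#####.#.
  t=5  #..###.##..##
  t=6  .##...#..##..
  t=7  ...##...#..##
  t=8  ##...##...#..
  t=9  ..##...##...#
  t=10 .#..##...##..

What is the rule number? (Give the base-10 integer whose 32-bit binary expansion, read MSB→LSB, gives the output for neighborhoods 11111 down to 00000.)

3418236193

  [31] ##### => #  t=4,i=7
  [30] ####. => #  t=4,i=8
  [29] ###.# => .  t=4,i=9
  [28] ###.. => .  t=0,i=5
  [27] ##.## => #  t=0,i=2
  [26] ##.#. => .  t=1,i=8
  [25] ##..# => #  t=0,i=6
  [24] ##... => #  t=2,i=11
  [23] #.### => #  t=0,i=3
  [22] #.##. => .  t=2,i=9
  [21] #.#.# => #  t=2,i=7
  [20] #.#.. => #  t=1,i=9
  [19] #..## => #  t=1,i=5
  [18] #..#. => #  t=0,i=7
  [17] #...# => #  t=3,i=3
  [16] #.... => .  t=0,i=10
  [15] .#### => .  t=4,i=6
  [14] .###. => .  t=0,i=4
  [13] .##.# => #  t=0,i=1
  [12] .##.. => .  t=2,i=10
  [11] .#.## => .  t=2,i=8
  [10] .#.#. => #  t=3,i=6
  [9] .#..# => .  t=6,i=7
  [8] .#... => #  t=0,i=9
  [7] ..### => .  t=1,i=1
  [6] ..##. => .  t=0,i=0
  [5] ..#.# => #  t=3,i=5
  [4] ..#.. => .  t=0,i=8
  [3] ...## => .  t=0,i=12
  [2] ...#. => .  t=3,i=4
  [1] ....# => .  t=0,i=11
  [0] ..... => #  t=2,i=0
  bits 11001011101111100010010100100001 = 3418236193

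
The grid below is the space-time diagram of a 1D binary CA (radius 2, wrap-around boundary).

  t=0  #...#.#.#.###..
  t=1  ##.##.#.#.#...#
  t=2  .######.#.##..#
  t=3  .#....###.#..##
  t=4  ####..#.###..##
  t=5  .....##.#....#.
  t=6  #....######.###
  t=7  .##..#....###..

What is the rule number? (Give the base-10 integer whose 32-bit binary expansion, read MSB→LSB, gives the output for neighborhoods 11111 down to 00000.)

771039732

  [31] ##### => .  t=2,i=3
  [30] ####. => .  t=2,i=5
  [29] ###.# => #  t=1,i=1
  [28] ###.. => .  t=0,i=12
  [27] ##.## => #  t=1,i=2
  [26] ##.#. => #  t=1,i=5
  [25] ##..# => .  t=0,i=13
  [24] ##... => #  t=6,i=1
  [23] #.### => #  t=0,i=10
  [22] #.##. => #  t=1,i=3
  [21] #.#.# => #  t=0,i=6
  [20] #.#.. => #  t=1,i=10
  [19] #..## => .  t=3,i=12
  [18] #..#. => #  t=0,i=14
  [17] #...# => .  t=0,i=2
  [16] #.... => #  t=3,i=3
  [15] .#### => .  t=2,i=2
  [14] .###. => .  t=0,i=11
  [13] .##.# => #  t=1,i=4
  [12] .##.. => .  t=2,i=11
  [11] .#.## => .  t=0,i=9
  [10] .#.#. => .  t=0,i=5
  [9] .#..# => .  t=3,i=11
  [8] .#... => #  t=0,i=1
  [7] ..### => #  t=1,i=14
  [6] ..##. => #  t=3,i=13
  [5] ..#.# => #  t=0,i=4
  [4] ..#.. => #  t=0,i=0
  [3] ...## => .  t=1,i=13
  [2] ...#. => #  t=0,i=3
  [1] ....# => .  t=3,i=4
  [0] ..... => .  t=5,i=1
  bits 00101101111101010010000111110100 = 771039732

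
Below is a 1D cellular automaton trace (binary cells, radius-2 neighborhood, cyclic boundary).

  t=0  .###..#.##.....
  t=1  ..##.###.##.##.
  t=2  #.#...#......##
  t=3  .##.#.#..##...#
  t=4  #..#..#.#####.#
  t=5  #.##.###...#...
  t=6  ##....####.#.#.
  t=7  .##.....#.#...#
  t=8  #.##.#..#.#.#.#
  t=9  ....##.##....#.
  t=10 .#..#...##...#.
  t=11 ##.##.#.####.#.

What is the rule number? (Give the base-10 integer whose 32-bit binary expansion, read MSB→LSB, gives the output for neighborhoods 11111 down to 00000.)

1428052081

  #####|.  b31=0 t=4,i=10
  ####.|#  b30=1 t=4,i=11
  ###.#|.  b29=0 t=1,i=7
  ###..|#  b28=1 t=0,i=3
  ##.##|.  b27=0 t=1,i=4
  ##.#.|#  b26=1 t=2,i=1
  ##..#|.  b25=0 t=0,i=4
  ##...|#  b24=1 t=0,i=10
  #.###|.  b23=0 t=1,i=5
  #.##.|.  b22=0 t=0,i=8
  #.#.#|.  b21=0 t=3,i=4
  #.#..|#  b20=1 t=2,i=2
  #..##|#  b19=1 t=3,i=8
  #..#.|#  b18=1 t=0,i=5
  #...#|#  b17=1 t=1,i=0
  #....|.  b16=0 t=0,i=11
  .####|.  b15=0 t=4,i=9
  .###.|#  b14=1 t=0,i=2
  .##.#|.  b13=0 t=1,i=3
  .##..|#  b12=1 t=0,i=9
  .#.##|#  b11=1 t=0,i=7
  .#.#.|.  b10=0 t=3,i=5
  .#..#|.  b9=0 t=3,i=7
  .#...|.  b8=0 t=2,i=3
  ..###|.  b7=0 t=0,i=1
  ..##.|#  b6=1 t=1,i=2
  ..#.#|#  b5=1 t=0,i=6
  ..#..|#  b4=1 t=2,i=6
  ...##|.  b3=0 t=0,i=0
  ...#.|.  b2=0 t=2,i=5
  ....#|.  b1=0 t=0,i=14
  .....|#  b0=1 t=0,i=12
  bits 01010101000111100101100001110001 = 1428052081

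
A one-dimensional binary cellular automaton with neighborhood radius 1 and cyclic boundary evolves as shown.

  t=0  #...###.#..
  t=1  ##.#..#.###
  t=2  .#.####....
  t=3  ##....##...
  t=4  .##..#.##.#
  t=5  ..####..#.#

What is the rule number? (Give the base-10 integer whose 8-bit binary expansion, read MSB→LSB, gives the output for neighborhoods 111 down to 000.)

  ###|.  b7=0 t=0,i=5
  ##.|#  b6=1 t=0,i=6
  #.#|.  b5=0 t=0,i=7
  #..|#  b4=1 t=0,i=1
  .##|.  b3=0 t=0,i=4
  .#.|#  b2=1 t=0,i=0
  ..#|#  b1=1 t=0,i=3
  ...|.  b0=0 t=0,i=2
  bits 01010110 = 86

86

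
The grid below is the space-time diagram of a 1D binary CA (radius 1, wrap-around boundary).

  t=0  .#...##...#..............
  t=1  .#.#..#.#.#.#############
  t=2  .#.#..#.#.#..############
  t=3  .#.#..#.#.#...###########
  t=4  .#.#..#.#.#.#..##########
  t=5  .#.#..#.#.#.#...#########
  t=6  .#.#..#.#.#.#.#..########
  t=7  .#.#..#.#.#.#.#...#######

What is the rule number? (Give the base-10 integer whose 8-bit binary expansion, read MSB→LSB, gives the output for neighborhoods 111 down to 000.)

197

  nb ###: next=#  (t=1,i=13, bit7=1)
  nb ##.: next=#  (t=0,i=6, bit6=1)
  nb #.#: next=.  (t=1,i=0, bit5=0)
  nb #..: next=.  (t=0,i=2, bit4=0)
  nb .##: next=.  (t=0,i=5, bit3=0)
  nb .#.: next=#  (t=0,i=1, bit2=1)
  nb ..#: next=.  (t=0,i=0, bit1=0)
  nb ...: next=#  (t=0,i=3, bit0=1)
  bits 11000101 = 197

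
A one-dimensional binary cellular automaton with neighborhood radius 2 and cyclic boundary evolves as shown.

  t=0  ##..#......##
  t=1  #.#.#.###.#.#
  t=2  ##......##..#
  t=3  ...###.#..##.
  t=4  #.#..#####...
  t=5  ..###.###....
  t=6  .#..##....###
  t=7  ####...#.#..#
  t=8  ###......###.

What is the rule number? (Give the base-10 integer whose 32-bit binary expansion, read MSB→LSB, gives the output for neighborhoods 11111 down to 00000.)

3998851609

  nb #####: next=#  (t=4,i=7, bit31=1)
  nb ####.: next=#  (t=0,i=0, bit30=1)
  nb ###.#: next=#  (t=1,i=8, bit29=1)
  nb ###..: next=.  (t=0,i=1, bit28=0)
  nb ##.##: next=#  (t=5,i=5, bit27=1)
  nb ##.#.: next=#  (t=1,i=1, bit26=1)
  nb ##..#: next=#  (t=0,i=2, bit25=1)
  nb ##...: next=.  (t=2,i=2, bit24=0)
  nb #.###: next=.  (t=1,i=6, bit23=0)
  nb #.##.: next=#  (t=1,i=12, bit22=1)
  nb #.#.#: next=.  (t=1,i=2, bit21=0)
  nb #.#..: next=#  (t=3,i=7, bit20=1)
  nb #..##: next=#  (t=2,i=11, bit19=1)
  nb #..#.: next=.  (t=0,i=3, bit18=0)
  nb #...#: next=.  (t=4,i=11, bit17=0)
  nb #....: next=#  (t=0,i=6, bit16=1)
  nb .####: next=#  (t=0,i=12, bit15=1)
  nb .###.: next=.  (t=1,i=7, bit14=0)
  nb .##.#: next=#  (t=1,i=0, bit13=1)
  nb .##..: next=.  (t=2,i=9, bit12=0)
  nb .#.##: next=.  (t=1,i=5, bit11=0)
  nb .#.#.: next=.  (t=1,i=3, bit10=0)
  nb .#..#: next=#  (t=3,i=8, bit9=1)
  nb .#...: next=.  (t=0,i=5, bit8=0)
  nb ..###: next=.  (t=0,i=11, bit7=0)
  nb ..##.: next=.  (t=2,i=8, bit6=0)
  nb ..#.#: next=.  (t=4,i=0, bit5=0)
  nb ..#..: next=#  (t=0,i=4, bit4=1)
  nb ...##: next=#  (t=0,i=10, bit3=1)
  nb ...#.: next=.  (t=4,i=12, bit2=0)
  nb ....#: next=.  (t=0,i=9, bit1=0)
  nb .....: next=#  (t=0,i=7, bit0=1)
  bits 11101110010110011010001000011001 = 3998851609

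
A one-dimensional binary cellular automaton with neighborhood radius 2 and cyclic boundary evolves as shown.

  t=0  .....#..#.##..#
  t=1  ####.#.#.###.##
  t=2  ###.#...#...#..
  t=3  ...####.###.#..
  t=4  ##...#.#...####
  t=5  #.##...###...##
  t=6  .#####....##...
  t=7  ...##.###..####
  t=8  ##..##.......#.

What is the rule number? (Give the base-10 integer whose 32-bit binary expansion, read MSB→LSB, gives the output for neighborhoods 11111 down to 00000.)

3445045523

  [31] ##### => #  t=1,i=0
  [30] ####. => #  t=1,i=2
  [29] ###.# => .  t=1,i=3
  [28] ###.. => .  t=4,i=1
  [27] ##.## => #  t=1,i=12
  [26] ##.#. => #  t=1,i=4
  [25] ##..# => .  t=0,i=12
  [24] ##... => #  t=4,i=2
  [23] #.### => .  t=1,i=9
  [22] #.##. => #  t=0,i=10
  [21] #.#.# => .  t=1,i=5
  [20] #.#.. => #  t=2,i=4
  [19] #..## => .  t=2,i=14
  [18] #..#. => #  t=0,i=7
  [17] #...# => #  t=2,i=6
  [16] #.... => #  t=0,i=1
  [15] .#### => .  t=1,i=14
  [14] .###. => .  t=1,i=10
  [13] .##.# => #  t=7,i=4
  [12] .##.. => #  t=0,i=11
  [11] .#.## => #  t=0,i=9
  [10] .#.#. => .  t=1,i=6
  [9] .#..# => .  t=0,i=6
  [8] .#... => #  t=0,i=0
  [7] ..### => .  t=2,i=0
  [6] ..##. => .  t=6,i=10
  [5] ..#.# => .  t=0,i=8
  [4] ..#.. => #  t=0,i=5
  [3] ...## => .  t=3,i=2
  [2] ...#. => .  t=0,i=4
  [1] ....# => #  t=0,i=3
  [0] ..... => #  t=0,i=2
  bits 11001101010101110011100100010011 = 3445045523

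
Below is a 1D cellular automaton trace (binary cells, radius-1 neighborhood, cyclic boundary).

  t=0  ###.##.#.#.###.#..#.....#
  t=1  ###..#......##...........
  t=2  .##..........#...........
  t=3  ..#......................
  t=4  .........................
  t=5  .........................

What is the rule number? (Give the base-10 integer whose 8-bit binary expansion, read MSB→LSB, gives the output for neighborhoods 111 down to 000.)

192

  ###|#  b7=1 t=0,i=0
  ##.|#  b6=1 t=0,i=2
  #.#|.  b5=0 t=0,i=3
  #..|.  b4=0 t=0,i=16
  .##|.  b3=0 t=0,i=4
  .#.|.  b2=0 t=0,i=7
  ..#|.  b1=0 t=0,i=17
  ...|.  b0=0 t=0,i=20
  bits 11000000 = 192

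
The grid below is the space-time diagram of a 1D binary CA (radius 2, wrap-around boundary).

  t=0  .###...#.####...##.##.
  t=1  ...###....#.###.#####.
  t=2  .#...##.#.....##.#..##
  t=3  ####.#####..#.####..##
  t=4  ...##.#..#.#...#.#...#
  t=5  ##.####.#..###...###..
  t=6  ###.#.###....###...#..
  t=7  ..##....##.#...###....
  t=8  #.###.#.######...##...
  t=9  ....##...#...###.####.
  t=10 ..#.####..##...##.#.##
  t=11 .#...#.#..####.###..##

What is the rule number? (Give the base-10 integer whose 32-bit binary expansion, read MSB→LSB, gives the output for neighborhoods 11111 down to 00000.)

  nb #####: next=.  (t=1,i=18, bit31=0)
  nb ####.: next=.  (t=0,i=11, bit30=0)
  nb ###.#: next=#  (t=1,i=14, bit29=1)
  nb ###..: next=#  (t=0,i=3, bit28=1)
  nb ##.##: next=#  (t=0,i=18, bit27=1)
  nb ##.#.: next=#  (t=2,i=0, bit26=1)
  nb ##..#: next=.  (t=0,i=21, bit25=0)
  nb ##...: next=#  (t=0,i=4, bit24=1)
  nb #.###: next=.  (t=0,i=9, bit23=0)
  nb #.##.: next=#  (t=0,i=19, bit22=1)
  nb #.#.#: next=.  (t=6,i=4, bit21=0)
  nb #.#..: next=#  (t=2,i=1, bit20=1)
  nb #..##: next=.  (t=0,i=0, bit19=0)
  nb #..#.: next=#  (t=3,i=11, bit18=1)
  nb #...#: next=#  (t=0,i=5, bit17=1)
  nb #....: next=.  (t=1,i=0, bit16=0)
  nb .####: next=#  (t=0,i=10, bit15=1)
  nb .###.: next=.  (t=0,i=2, bit14=0)
  nb .##.#: next=#  (t=0,i=17, bit13=1)
  nb .##..: next=#  (t=0,i=20, bit12=1)
  nb .#.##: next=.  (t=0,i=8, bit11=0)
  nb .#.#.: next=.  (t=4,i=10, bit10=0)
  nb .#..#: next=.  (t=2,i=18, bit9=0)
  nb .#...: next=#  (t=2,i=2, bit8=1)
  nb ..###: next=.  (t=0,i=1, bit7=0)
  nb ..##.: next=#  (t=0,i=16, bit6=1)
  nb ..#.#: next=.  (t=0,i=7, bit5=0)
  nb ..#..: next=.  (t=4,i=21, bit4=0)
  nb ...##: next=.  (t=0,i=15, bit3=0)
  nb ...#.: next=.  (t=0,i=6, bit2=0)
  nb ....#: next=#  (t=1,i=1, bit1=1)
  nb .....: next=.  (t=2,i=11, bit0=0)
  bits 00111101010101101011000101000010 = 1029091650

1029091650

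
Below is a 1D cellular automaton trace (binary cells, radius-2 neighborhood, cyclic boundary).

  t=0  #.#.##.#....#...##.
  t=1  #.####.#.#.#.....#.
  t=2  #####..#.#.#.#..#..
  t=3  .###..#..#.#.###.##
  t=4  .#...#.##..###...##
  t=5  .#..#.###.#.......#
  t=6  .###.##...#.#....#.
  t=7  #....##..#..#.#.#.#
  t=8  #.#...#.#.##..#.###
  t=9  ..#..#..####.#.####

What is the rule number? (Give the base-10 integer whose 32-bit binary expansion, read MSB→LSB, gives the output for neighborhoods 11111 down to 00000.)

  [31] ##### => #  t=2,i=2
  [30] ####. => #  t=1,i=4
  [29] ###.# => .  t=1,i=5
  [28] ###.. => .  t=2,i=4
  [27] ##.## => .  t=3,i=0
  [26] ##.#. => .  t=0,i=6
  [25] ##..# => .  t=2,i=5
  [24] ##... => .  t=4,i=14
  [23] #.### => #  t=1,i=2
  [22] #.##. => #  t=0,i=4
  [21] #.#.# => #  t=0,i=0
  [20] #.#.. => #  t=0,i=7
  [19] #..## => #  t=2,i=18
  [18] #..#. => #  t=2,i=6
  [17] #...# => .  t=0,i=14
  [16] #.... => #  t=0,i=9
  [15] .#### => #  t=1,i=3
  [14] .###. => .  t=3,i=2
  [13] .##.# => #  t=0,i=5
  [12] .##.. => #  t=4,i=8
  [11] .#.## => #  t=0,i=3
  [10] .#.#. => .  t=0,i=1
  [9] .#..# => #  t=2,i=14
  [8] .#... => .  t=0,i=8
  [7] ..### => .  t=2,i=0
  [6] ..##. => .  t=0,i=16
  [5] ..#.# => .  t=1,i=17
  [4] ..#.. => .  t=0,i=12
  [3] ...## => .  t=0,i=15
  [2] ...#. => #  t=0,i=11
  [1] ....# => .  t=0,i=10
  [0] ..... => .  t=1,i=14
  bits 11000000111111011011101000000100 = 3237853700

3237853700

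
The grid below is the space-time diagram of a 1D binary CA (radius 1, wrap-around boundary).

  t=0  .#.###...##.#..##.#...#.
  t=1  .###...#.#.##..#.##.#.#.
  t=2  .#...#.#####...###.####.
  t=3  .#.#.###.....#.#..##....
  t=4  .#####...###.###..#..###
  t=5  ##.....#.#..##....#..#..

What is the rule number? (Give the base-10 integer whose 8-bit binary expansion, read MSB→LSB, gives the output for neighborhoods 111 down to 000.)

45

  [7] ### => .  t=0,i=4
  [6] ##. => .  t=0,i=5
  [5] #.# => #  t=0,i=2
  [4] #.. => .  t=0,i=6
  [3] .## => #  t=0,i=3
  [2] .#. => #  t=0,i=1
  [1] ..# => .  t=0,i=0
  [0] ... => #  t=0,i=7
  bits 00101101 = 45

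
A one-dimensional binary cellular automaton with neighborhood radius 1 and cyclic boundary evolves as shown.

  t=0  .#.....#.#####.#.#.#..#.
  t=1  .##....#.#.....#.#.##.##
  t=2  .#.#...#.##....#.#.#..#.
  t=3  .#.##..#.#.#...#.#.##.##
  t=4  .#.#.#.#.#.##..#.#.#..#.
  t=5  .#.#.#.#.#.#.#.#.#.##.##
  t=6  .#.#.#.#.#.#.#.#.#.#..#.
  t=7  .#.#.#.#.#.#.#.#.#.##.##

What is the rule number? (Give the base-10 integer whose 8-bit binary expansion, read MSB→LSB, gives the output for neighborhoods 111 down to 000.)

  ### -> .   bit 7 = 0  t=0,i=10
  ##. -> .   bit 6 = 0  t=0,i=13
  #.# -> .   bit 5 = 0  t=0,i=8
  #.. -> #   bit 4 = 1  t=0,i=2
  .## -> #   bit 3 = 1  t=0,i=9
  .#. -> #   bit 2 = 1  t=0,i=1
  ..# -> .   bit 1 = 0  t=0,i=0
  ... -> .   bit 0 = 0  t=0,i=3
  bits 00011100 = 28

28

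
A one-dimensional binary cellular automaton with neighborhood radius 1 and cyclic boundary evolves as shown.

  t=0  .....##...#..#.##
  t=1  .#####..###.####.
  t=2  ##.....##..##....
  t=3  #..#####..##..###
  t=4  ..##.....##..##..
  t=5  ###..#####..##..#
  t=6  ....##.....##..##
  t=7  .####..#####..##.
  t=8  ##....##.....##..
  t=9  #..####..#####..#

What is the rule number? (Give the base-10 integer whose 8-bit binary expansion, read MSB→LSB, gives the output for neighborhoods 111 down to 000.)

  nb ###: next=.  (t=1,i=2, bit7=0)
  nb ##.: next=.  (t=0,i=6, bit6=0)
  nb #.#: next=#  (t=0,i=14, bit5=1)
  nb #..: next=.  (t=0,i=0, bit4=0)
  nb .##: next=#  (t=0,i=5, bit3=1)
  nb .#.: next=#  (t=0,i=10, bit2=1)
  nb ..#: next=#  (t=0,i=4, bit1=1)
  nb ...: next=#  (t=0,i=1, bit0=1)
  bits 00101111 = 47

47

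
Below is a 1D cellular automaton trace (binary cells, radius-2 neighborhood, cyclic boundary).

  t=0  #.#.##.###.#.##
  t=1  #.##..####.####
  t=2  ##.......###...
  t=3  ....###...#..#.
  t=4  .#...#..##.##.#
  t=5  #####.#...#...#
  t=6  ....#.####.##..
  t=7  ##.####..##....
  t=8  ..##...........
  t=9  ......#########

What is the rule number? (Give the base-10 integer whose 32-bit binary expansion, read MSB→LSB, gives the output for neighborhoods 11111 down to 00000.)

683036453

  #####|.  b31=0 t=1,i=13
  ####.|.  b30=0 t=1,i=8
  ###.#|#  b29=1 t=0,i=0
  ###..|.  b28=0 t=2,i=11
  ##.##|#  b27=1 t=0,i=6
  ##.#.|.  b26=0 t=0,i=1
  ##..#|.  b25=0 t=1,i=4
  ##...|.  b24=0 t=2,i=2
  #.###|#  b23=1 t=0,i=7
  #.##.|.  b22=0 t=0,i=4
  #.#.#|#  b21=1 t=0,i=2
  #.#..|#  b20=1 t=4,i=1
  #..##|.  b19=0 t=1,i=5
  #..#.|#  b18=1 t=3,i=12
  #...#|#  b17=1 t=2,i=13
  #....|.  b16=0 t=2,i=3
  .####|.  b15=0 t=1,i=7
  .###.|#  b14=1 t=0,i=8
  .##.#|.  b13=0 t=0,i=5
  .##..|.  b12=0 t=1,i=3
  .#.##|#  b11=1 t=0,i=3
  .#.#.|#  b10=1 t=4,i=0
  .#..#|#  b9=1 t=3,i=11
  .#...|#  b8=1 t=3,i=14
  ..###|.  b7=0 t=1,i=6
  ..##.|.  b6=0 t=2,i=0
  ..#.#|#  b5=1 t=6,i=4
  ..#..|.  b4=0 t=3,i=10
  ...##|.  b3=0 t=2,i=8
  ...#.|#  b2=1 t=3,i=9
  ....#|.  b1=0 t=2,i=7
  .....|#  b0=1 t=2,i=4
  bits 00101000101101100100111100100101 = 683036453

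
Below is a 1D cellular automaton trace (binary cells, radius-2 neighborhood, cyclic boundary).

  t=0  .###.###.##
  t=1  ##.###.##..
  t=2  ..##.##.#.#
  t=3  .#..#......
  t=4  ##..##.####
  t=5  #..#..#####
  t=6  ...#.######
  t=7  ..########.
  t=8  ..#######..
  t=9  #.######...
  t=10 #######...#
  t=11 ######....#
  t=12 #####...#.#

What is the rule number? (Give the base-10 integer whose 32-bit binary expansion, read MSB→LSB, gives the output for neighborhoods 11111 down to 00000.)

  [31] ##### => #  t=4,i=9
  [30] ####. => #  t=4,i=0
  [29] ###.# => #  t=0,i=3
  [28] ###.. => .  t=4,i=1
  [27] ##.## => #  t=0,i=0
  [26] ##.#. => .  t=2,i=7
  [25] ##..# => .  t=1,i=9
  [24] ##... => .  t=6,i=0
  [23] #.### => #  t=0,i=1
  [22] #.##. => .  t=0,i=9
  [21] #.#.# => .  t=2,i=8
  [20] #.#.. => .  t=2,i=10
  [19] #..## => #  t=1,i=10
  [18] #..#. => .  t=3,i=3
  [17] #...# => .  t=6,i=1
  [16] #.... => .  t=3,i=6
  [15] .#### => #  t=4,i=8
  [14] .###. => .  t=0,i=2
  [13] .##.# => .  t=0,i=10
  [12] .##.. => #  t=1,i=8
  [11] .#.## => #  t=6,i=4
  [10] .#.#. => .  t=2,i=9
  [9] .#..# => .  t=2,i=0
  [8] .#... => #  t=3,i=5
  [7] ..### => #  t=5,i=6
  [6] ..##. => .  t=1,i=0
  [5] ..#.# => #  t=6,i=3
  [4] ..#.. => #  t=3,i=1
  [3] ...## => .  t=7,i=1
  [2] ...#. => #  t=3,i=0
  [1] ....# => #  t=3,i=10
  [0] ..... => #  t=3,i=7
  bits 11101000100010001001100110110111 = 3901266359

3901266359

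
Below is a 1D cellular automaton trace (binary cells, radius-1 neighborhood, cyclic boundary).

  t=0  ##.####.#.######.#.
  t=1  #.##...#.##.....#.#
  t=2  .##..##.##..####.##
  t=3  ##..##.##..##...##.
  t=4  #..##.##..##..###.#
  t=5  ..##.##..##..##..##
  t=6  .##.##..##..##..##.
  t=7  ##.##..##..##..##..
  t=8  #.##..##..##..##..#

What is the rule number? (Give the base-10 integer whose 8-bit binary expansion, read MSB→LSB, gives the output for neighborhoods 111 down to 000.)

43

  ### -> .   bit 7 = 0  t=0,i=4
  ##. -> .   bit 6 = 0  t=0,i=1
  #.# -> #   bit 5 = 1  t=0,i=2
  #.. -> .   bit 4 = 0  t=1,i=4
  .## -> #   bit 3 = 1  t=0,i=0
  .#. -> .   bit 2 = 0  t=0,i=8
  ..# -> #   bit 1 = 1  t=1,i=6
  ... -> #   bit 0 = 1  t=1,i=5
  bits 00101011 = 43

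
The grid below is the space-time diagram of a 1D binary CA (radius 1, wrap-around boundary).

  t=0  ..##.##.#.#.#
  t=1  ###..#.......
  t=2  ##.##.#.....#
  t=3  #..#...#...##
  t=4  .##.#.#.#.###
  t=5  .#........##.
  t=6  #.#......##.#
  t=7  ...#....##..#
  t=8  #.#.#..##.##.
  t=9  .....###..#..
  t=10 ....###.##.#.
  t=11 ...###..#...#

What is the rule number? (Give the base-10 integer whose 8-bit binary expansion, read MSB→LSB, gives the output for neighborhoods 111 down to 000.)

  [7] ### => #  t=1,i=1
  [6] ##. => .  t=0,i=3
  [5] #.# => .  t=0,i=4
  [4] #.. => #  t=0,i=0
  [3] .## => #  t=0,i=2
  [2] .#. => .  t=0,i=8
  [1] ..# => #  t=0,i=1
  [0] ... => .  t=1,i=7
  bits 10011010 = 154

154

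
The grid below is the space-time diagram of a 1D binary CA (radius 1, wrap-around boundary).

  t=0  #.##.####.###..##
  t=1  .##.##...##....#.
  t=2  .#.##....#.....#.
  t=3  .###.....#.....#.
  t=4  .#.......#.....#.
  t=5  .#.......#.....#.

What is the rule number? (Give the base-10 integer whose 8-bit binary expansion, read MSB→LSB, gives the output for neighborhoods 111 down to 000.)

  ###|.  b7=0 t=0,i=6
  ##.|.  b6=0 t=0,i=0
  #.#|#  b5=1 t=0,i=1
  #..|.  b4=0 t=0,i=13
  .##|#  b3=1 t=0,i=2
  .#.|#  b2=1 t=1,i=15
  ..#|.  b1=0 t=0,i=14
  ...|.  b0=0 t=1,i=7
  bits 00101100 = 44

44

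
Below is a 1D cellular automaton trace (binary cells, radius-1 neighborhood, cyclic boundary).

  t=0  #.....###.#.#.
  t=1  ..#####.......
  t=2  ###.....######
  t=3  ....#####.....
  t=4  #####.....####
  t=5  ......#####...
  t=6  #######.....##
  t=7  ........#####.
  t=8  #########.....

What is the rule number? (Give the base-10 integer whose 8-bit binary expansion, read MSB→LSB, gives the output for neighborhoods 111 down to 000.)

  ###|.  b7=0 t=0,i=7
  ##.|.  b6=0 t=0,i=8
  #.#|.  b5=0 t=0,i=9
  #..|.  b4=0 t=0,i=1
  .##|#  b3=1 t=0,i=6
  .#.|.  b2=0 t=0,i=0
  ..#|#  b1=1 t=0,i=5
  ...|#  b0=1 t=0,i=2
  bits 00001011 = 11

11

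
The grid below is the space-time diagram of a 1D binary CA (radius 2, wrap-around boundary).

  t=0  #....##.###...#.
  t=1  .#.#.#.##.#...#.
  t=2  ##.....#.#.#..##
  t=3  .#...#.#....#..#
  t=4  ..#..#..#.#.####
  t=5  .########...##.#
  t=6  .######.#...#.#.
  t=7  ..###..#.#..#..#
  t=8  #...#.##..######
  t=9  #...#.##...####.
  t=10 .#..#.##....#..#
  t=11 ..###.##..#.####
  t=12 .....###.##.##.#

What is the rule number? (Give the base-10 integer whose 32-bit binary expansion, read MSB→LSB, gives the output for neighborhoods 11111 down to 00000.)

2630128498

  nb #####: next=#  (t=5,i=3, bit31=1)
  nb ####.: next=.  (t=2,i=0, bit30=0)
  nb ###.#: next=.  (t=6,i=6, bit29=0)
  nb ###..: next=#  (t=0,i=10, bit28=1)
  nb ##.##: next=#  (t=0,i=7, bit27=1)
  nb ##.#.: next=#  (t=1,i=9, bit26=1)
  nb ##..#: next=.  (t=4,i=0, bit25=0)
  nb ##...: next=.  (t=0,i=11, bit24=0)
  nb #.###: next=#  (t=0,i=8, bit23=1)
  nb #.##.: next=#  (t=1,i=7, bit22=1)
  nb #.#.#: next=.  (t=1,i=3, bit21=0)
  nb #.#..: next=.  (t=0,i=0, bit20=0)
  nb #..##: next=.  (t=2,i=13, bit19=0)
  nb #..#.: next=#  (t=1,i=0, bit18=1)
  nb #...#: next=.  (t=0,i=12, bit17=0)
  nb #....: next=.  (t=0,i=2, bit16=0)
  nb .####: next=#  (t=2,i=15, bit15=1)
  nb .###.: next=.  (t=0,i=9, bit14=0)
  nb .##.#: next=.  (t=0,i=6, bit13=0)
  nb .##..: next=#  (t=8,i=7, bit12=1)
  nb .#.##: next=.  (t=1,i=6, bit11=0)
  nb .#.#.: next=.  (t=0,i=15, bit10=0)
  nb .#..#: next=#  (t=1,i=15, bit9=1)
  nb .#...: next=#  (t=0,i=1, bit8=1)
  nb ..###: next=.  (t=2,i=14, bit7=0)
  nb ..##.: next=#  (t=0,i=5, bit6=1)
  nb ..#.#: next=#  (t=0,i=14, bit5=1)
  nb ..#..: next=#  (t=1,i=14, bit4=1)
  nb ...##: next=.  (t=0,i=4, bit3=0)
  nb ...#.: next=.  (t=0,i=13, bit2=0)
  nb ....#: next=#  (t=0,i=3, bit1=1)
  nb .....: next=.  (t=2,i=4, bit0=0)
  bits 10011100110001001001001101110010 = 2630128498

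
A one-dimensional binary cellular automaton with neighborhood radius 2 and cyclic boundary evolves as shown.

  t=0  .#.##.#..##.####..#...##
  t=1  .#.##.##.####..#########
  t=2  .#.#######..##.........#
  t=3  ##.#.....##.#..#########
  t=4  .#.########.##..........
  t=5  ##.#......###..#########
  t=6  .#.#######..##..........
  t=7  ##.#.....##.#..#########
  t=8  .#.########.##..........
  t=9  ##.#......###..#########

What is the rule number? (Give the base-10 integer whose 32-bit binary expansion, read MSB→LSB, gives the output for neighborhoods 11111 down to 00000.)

  #####|.  b31=0 t=1,i=17
  ####.|.  b30=0 t=0,i=14
  ###.#|#  b29=1 t=1,i=23
  ###..|#  b28=1 t=0,i=15
  ##.##|#  b27=1 t=0,i=11
  ##.#.|.  b26=0 t=0,i=0
  ##..#|#  b25=1 t=0,i=16
  ##...|.  b24=0 t=2,i=14
  #.###|#  b23=1 t=0,i=12
  #.##.|#  b22=1 t=0,i=3
  #.#.#|#  b21=1 t=0,i=1
  #.#..|#  b20=1 t=0,i=6
  #..##|.  b19=0 t=0,i=8
  #..#.|#  b18=1 t=0,i=17
  #...#|#  b17=1 t=0,i=20
  #....|#  b16=1 t=2,i=15
  .####|.  b15=0 t=0,i=13
  .###.|.  b14=0 t=5,i=11
  .##.#|#  b13=1 t=0,i=4
  .##..|.  b12=0 t=2,i=13
  .#.##|.  b11=0 t=0,i=2
  .#.#.|#  b10=1 t=2,i=0
  .#..#|#  b9=1 t=0,i=7
  .#...|#  b8=1 t=0,i=19
  ..###|.  b7=0 t=1,i=15
  ..##.|#  b6=1 t=0,i=9
  ..#.#|#  b5=1 t=2,i=23
  ..#..|#  b4=1 t=0,i=18
  ...##|#  b3=1 t=0,i=21
  ...#.|#  b2=1 t=2,i=22
  ....#|#  b1=1 t=2,i=21
  .....|#  b0=1 t=2,i=16
  bits 00111010111101110010011101111111 = 989276031

989276031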